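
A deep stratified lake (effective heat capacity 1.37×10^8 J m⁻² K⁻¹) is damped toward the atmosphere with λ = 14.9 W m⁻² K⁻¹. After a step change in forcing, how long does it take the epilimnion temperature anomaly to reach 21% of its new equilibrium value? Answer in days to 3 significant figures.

25.1 days

Areal heat capacity C = 1.37×10^8 J m⁻² K⁻¹ (given).
τ = C / λ = 1.37×10^8 / 14.9 = 9.19×10^6 s.
Fraction reached: 1 − e^(−t/τ) = 0.21 ⇒ t = −τ ln(1 − 0.21) = τ × 0.236.
t = 2.17×10^6 s = 25.1 days.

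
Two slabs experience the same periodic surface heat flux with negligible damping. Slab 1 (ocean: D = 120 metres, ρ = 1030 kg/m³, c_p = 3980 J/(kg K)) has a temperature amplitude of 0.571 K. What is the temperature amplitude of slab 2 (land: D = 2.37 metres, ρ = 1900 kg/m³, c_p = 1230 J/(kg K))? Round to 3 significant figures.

50.7 K

C_ocean = 4.92×10^8 J/(m²·K); C_land = 5.54×10^6 J/(m²·K).
A ∝ 1/C ⇒ A_land = A_ocean × C_ocean/C_land = 0.571 × 88.8 = 50.7 K.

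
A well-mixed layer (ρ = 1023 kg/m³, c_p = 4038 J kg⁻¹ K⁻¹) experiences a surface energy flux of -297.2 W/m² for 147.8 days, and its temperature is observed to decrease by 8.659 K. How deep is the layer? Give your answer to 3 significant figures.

106 m

Heat input Q = F Δt = -297.2 × 1.28×10^7 s = -3.80×10^9 J/m².
Required areal heat capacity C = Q / ΔT = 4.38×10^8 J/(m²·K).
Depth D = C / (ρ c_p) = 4.38×10^8 / (1023 × 4038) = 106 m.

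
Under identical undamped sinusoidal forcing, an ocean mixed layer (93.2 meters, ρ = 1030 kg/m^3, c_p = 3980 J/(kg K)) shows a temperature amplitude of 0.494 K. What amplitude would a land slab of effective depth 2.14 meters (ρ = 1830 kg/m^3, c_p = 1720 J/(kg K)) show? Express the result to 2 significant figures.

C_ocean = 3.82×10^8 J/(m²·K); C_land = 6.74×10^6 J/(m²·K).
A ∝ 1/C ⇒ A_land = A_ocean × C_ocean/C_land = 0.494 × 56.7 = 28.0 K.

28 K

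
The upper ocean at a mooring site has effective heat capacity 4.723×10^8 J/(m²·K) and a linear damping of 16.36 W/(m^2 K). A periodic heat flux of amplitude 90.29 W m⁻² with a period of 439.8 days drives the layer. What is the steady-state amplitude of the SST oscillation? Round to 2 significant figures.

1.1 K

Areal heat capacity C = 4.723×10^8 J/(m²·K) (given).
Angular frequency ω = 2π / T = 2π / 3.80×10^7 s = 1.65×10^-7 s⁻¹.
√((Cω)² + λ²) = √((78.1)² + 16.36²) = 79.8 W/(m²·K).
Amplitude A = F₀ / √((Cω)²+λ²) = 90.29 / 79.8 = 1.13 K.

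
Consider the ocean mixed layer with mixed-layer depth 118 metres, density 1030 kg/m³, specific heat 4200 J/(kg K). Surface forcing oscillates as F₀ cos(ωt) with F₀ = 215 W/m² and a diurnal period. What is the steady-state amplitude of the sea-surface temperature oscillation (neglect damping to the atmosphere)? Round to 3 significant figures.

0.00579 K

Areal heat capacity C = ρ c_p D = 1030 × 4200 × 118 = 5.10×10^8 J/(m^2 K).
Angular frequency ω = 2π / T = 2π / 86400 s = 7.27×10^-5 s⁻¹.
Cω = 5.10×10^8 × 7.27×10^-5 = 37100 W/(m²·K).
Amplitude A = F₀ / (Cω) = 215 / 37100 = 0.00579 K.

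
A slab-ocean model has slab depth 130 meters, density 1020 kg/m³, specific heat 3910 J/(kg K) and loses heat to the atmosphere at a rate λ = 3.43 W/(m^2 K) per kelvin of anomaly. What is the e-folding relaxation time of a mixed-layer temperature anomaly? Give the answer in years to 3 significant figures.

Areal heat capacity C = ρ c_p D = 1020 × 3910 × 130 = 5.18×10^8 J m⁻² K⁻¹.
Relaxation time τ = C / λ = 5.18×10^8 / 3.43 = 1.51×10^8 s.
In years: 1.51×10^8 s / (3.156×10^7 s/year) = 4.79 years.

4.79 years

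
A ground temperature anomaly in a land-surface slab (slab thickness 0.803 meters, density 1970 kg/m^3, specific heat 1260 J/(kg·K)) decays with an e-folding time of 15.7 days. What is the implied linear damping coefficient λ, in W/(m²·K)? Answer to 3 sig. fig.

Areal heat capacity C = ρ c_p D = 1970 × 1260 × 0.803 = 1.99×10^6 J/(m²·K).
τ = 15.7 days = 1.36×10^6 s.
λ = C / τ = 1.99×10^6 / 1.36×10^6 = 1.47 W/(m²·K).

1.47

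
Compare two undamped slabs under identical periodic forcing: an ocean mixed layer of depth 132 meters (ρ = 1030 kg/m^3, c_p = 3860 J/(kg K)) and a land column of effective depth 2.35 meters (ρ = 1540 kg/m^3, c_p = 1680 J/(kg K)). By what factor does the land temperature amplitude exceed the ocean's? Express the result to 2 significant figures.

86

C_ocean = 1030 × 3860 × 132 = 5.25×10^8 J/(m²·K).
C_land = 1540 × 1680 × 2.35 = 6.08×10^6 J/(m²·K).
Undamped amplitude ∝ 1/C, so A_land/A_ocean = C_ocean/C_land = 86.3.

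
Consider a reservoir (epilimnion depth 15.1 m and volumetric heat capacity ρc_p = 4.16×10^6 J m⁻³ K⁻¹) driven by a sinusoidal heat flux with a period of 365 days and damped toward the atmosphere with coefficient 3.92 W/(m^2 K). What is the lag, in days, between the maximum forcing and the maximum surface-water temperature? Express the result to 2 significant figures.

74 days

Areal heat capacity C = ρc_p × D = 4.16×10^6 × 15.1 = 6.28×10^7 J/(m^2 K).
ω = 2π / 3.15×10^7 s = 1.99×10^-7 s⁻¹.
Phase lag φ = arctan(Cω/λ) = arctan(12.5/3.92) = 1.27 rad.
Time lag = φ / ω = 1.27 / 1.99×10^-7 = 6.36×10^6 s = 73.6 days.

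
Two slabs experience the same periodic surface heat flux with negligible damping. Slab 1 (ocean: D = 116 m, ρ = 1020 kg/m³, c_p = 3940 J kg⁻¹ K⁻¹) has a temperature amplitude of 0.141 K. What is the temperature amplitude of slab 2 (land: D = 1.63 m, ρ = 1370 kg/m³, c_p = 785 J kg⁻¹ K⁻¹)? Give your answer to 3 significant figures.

37.5 K

C_ocean = 4.66×10^8 J/(m²·K); C_land = 1.75×10^6 J/(m²·K).
A ∝ 1/C ⇒ A_land = A_ocean × C_ocean/C_land = 0.141 × 266 = 37.5 K.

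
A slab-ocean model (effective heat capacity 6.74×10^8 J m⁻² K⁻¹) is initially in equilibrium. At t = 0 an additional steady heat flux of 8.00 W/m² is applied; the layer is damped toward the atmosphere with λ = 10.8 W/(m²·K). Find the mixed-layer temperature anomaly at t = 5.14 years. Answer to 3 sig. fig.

0.686 K

Areal heat capacity C = 6.74×10^8 J m⁻² K⁻¹ (given).
τ = C / λ = 6.74×10^8 / 10.8 = 6.24×10^7 s.
Equilibrium anomaly ΔT_eq = F / λ = 8.00 / 10.8 = 0.741 K.
t = 5.14 years = 1.62×10^8 s, so t/τ = 2.60.
ΔT(t) = ΔT_eq (1 − e^(−t/τ)) = 0.741 × (1 − e^−2.60) = 0.686 K.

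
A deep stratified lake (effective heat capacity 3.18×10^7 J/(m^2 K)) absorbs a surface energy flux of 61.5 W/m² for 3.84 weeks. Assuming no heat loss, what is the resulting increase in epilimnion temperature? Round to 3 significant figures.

4.49 K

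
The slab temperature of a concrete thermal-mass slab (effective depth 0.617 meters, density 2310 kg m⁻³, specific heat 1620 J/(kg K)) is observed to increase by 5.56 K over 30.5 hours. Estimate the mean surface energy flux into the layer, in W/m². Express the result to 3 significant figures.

Areal heat capacity C = ρ c_p D = 2310 × 1620 × 0.617 = 2.31×10^6 J m⁻² K⁻¹.
Required heat per unit area: Q = C ΔT = 2.31×10^6 × 5.56 = 1.28×10^7 J/m².
Flux F = Q / Δt = 1.28×10^7 / 1.10×10^5 s = 117 W/m².

117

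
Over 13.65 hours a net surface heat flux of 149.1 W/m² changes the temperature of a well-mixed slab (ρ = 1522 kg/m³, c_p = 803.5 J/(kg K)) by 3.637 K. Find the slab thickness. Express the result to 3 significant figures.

1.65 m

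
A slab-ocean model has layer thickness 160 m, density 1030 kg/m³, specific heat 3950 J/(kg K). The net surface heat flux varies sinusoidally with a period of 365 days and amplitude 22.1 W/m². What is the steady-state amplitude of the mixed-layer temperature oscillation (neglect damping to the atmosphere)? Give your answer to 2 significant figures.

0.17 K

Areal heat capacity C = ρ c_p D = 1030 × 3950 × 160 = 6.51×10^8 J/(m²·K).
Angular frequency ω = 2π / T = 2π / 3.15×10^7 s = 1.99×10^-7 s⁻¹.
Cω = 6.51×10^8 × 1.99×10^-7 = 130 W/(m²·K).
Amplitude A = F₀ / (Cω) = 22.1 / 130 = 0.170 K.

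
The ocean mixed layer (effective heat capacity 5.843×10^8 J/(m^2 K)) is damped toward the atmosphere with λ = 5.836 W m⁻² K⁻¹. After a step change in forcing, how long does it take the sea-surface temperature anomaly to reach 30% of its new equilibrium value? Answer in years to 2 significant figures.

1.1 years

Areal heat capacity C = 5.843×10^8 J/(m^2 K) (given).
τ = C / λ = 5.84×10^8 / 5.836 = 1.00×10^8 s.
Fraction reached: 1 − e^(−t/τ) = 0.30 ⇒ t = −τ ln(1 − 0.30) = τ × 0.357.
t = 3.57×10^7 s = 1.13 years.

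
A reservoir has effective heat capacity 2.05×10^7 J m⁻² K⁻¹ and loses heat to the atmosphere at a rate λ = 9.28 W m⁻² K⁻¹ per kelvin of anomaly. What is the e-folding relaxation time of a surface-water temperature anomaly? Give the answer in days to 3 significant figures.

Areal heat capacity C = 2.05×10^7 J m⁻² K⁻¹ (given).
Relaxation time τ = C / λ = 2.05×10^7 / 9.28 = 2.21×10^6 s.
In days: 2.21×10^6 s / (86400 s/day) = 25.6 days.

25.6 days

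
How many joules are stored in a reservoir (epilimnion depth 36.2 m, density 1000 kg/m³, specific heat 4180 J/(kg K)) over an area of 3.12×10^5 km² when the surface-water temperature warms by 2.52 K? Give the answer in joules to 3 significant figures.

1.19×10^20 J

Areal heat capacity C = ρ c_p D = 1000 × 4180 × 36.2 = 1.51×10^8 J m⁻² K⁻¹.
Heat per unit area: q = C ΔT = 1.51×10^8 × 2.52 = 3.81×10^8 J/m².
Total heat: Q = q × A = 3.81×10^8 × (3.12×10^5 × 10⁶ m²) = 1.19×10^20 J.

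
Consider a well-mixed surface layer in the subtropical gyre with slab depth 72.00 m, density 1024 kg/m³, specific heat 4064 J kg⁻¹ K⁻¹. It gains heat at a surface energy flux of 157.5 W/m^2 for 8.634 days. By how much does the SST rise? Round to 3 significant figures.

Areal heat capacity C = ρ c_p D = 1024 × 4064 × 72.00 = 3.00×10^8 J/(m^2 K).
Net heat input Q = F Δt = 157.5 × (8.634 days × 86400 s/day) = 1.17×10^8 J/m².
ΔT = Q / C = 1.17×10^8 / 3.00×10^8 = 0.392 K.

0.392 K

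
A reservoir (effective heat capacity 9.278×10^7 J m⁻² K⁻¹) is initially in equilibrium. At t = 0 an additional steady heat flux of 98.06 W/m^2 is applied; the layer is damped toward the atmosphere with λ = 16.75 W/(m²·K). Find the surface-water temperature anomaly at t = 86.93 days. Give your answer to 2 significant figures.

Areal heat capacity C = 9.278×10^7 J m⁻² K⁻¹ (given).
τ = C / λ = 9.28×10^7 / 16.75 = 5.54×10^6 s.
Equilibrium anomaly ΔT_eq = F / λ = 98.06 / 16.75 = 5.85 K.
t = 86.93 days = 7.51×10^6 s, so t/τ = 1.36.
ΔT(t) = ΔT_eq (1 − e^(−t/τ)) = 5.85 × (1 − e^−1.36) = 4.35 K.

4.3 K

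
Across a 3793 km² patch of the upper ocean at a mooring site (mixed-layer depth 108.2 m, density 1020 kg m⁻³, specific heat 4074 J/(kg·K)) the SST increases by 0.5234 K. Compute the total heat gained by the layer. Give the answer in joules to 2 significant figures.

Areal heat capacity C = ρ c_p D = 1020 × 4074 × 108.2 = 4.50×10^8 J/(m^2 K).
Heat per unit area: q = C ΔT = 4.50×10^8 × 0.5234 = 2.35×10^8 J/m².
Total heat: Q = q × A = 2.35×10^8 × (3793 × 10⁶ m²) = 8.93×10^17 J.

8.9×10^17 J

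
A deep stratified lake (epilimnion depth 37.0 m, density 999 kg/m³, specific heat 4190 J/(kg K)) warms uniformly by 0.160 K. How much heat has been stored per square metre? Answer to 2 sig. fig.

Areal heat capacity C = ρ c_p D = 999 × 4190 × 37.0 = 1.55×10^8 J/(m^2 K).
ΔQ = C ΔT = 1.55×10^8 × 0.160 = 2.48×10^7 J/m².

2.5×10^7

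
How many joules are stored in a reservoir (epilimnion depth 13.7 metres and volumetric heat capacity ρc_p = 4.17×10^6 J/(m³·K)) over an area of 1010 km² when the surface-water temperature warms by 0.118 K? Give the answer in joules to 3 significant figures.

6.81×10^15 J

Areal heat capacity C = ρc_p × D = 4.17×10^6 × 13.7 = 5.71×10^7 J m⁻² K⁻¹.
Heat per unit area: q = C ΔT = 5.71×10^7 × 0.118 = 6.74×10^6 J/m².
Total heat: Q = q × A = 6.74×10^6 × (1010 × 10⁶ m²) = 6.81×10^15 J.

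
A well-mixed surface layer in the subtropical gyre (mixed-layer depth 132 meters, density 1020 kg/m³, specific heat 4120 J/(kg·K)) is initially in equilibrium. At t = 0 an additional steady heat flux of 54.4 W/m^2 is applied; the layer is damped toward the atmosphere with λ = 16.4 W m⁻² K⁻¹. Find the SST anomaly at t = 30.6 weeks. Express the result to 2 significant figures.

1.4 K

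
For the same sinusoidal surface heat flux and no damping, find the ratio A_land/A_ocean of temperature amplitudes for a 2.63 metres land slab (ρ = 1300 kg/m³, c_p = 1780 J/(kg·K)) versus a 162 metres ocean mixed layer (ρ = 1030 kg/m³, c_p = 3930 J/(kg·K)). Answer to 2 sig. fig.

C_ocean = 1030 × 3930 × 162 = 6.56×10^8 J/(m²·K).
C_land = 1300 × 1780 × 2.63 = 6.09×10^6 J/(m²·K).
Undamped amplitude ∝ 1/C, so A_land/A_ocean = C_ocean/C_land = 108.

110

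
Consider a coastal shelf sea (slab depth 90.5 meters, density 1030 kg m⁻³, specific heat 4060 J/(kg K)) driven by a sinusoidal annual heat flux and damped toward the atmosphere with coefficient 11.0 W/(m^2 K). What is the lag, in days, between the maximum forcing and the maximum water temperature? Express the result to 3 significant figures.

82.8 days

Areal heat capacity C = ρ c_p D = 1030 × 4060 × 90.5 = 3.78×10^8 J m⁻² K⁻¹.
ω = 2π / 3.15×10^7 s = 1.99×10^-7 s⁻¹.
Phase lag φ = arctan(Cω/λ) = arctan(75.4/11.0) = 1.43 rad.
Time lag = φ / ω = 1.43 / 1.99×10^-7 = 7.16×10^6 s = 82.8 days.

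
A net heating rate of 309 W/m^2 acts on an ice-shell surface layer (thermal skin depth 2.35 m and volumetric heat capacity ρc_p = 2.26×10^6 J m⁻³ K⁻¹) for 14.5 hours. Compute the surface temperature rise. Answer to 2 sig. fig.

3.0 K

Areal heat capacity C = ρc_p × D = 2.26×10^6 × 2.35 = 5.31×10^6 J/(m^2 K).
Net heat input Q = F Δt = 309 × (14.5 hours × 3600 s/hour) = 1.61×10^7 J/m².
ΔT = Q / C = 1.61×10^7 / 5.31×10^6 = 3.04 K.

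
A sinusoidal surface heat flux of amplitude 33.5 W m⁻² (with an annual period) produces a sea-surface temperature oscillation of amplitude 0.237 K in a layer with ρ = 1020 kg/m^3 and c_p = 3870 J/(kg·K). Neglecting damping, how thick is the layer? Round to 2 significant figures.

180 m

ω = 2π / 3.15×10^7 s = 1.99×10^-7 s⁻¹.
Required C = F₀ / (A ω) = 33.5 / (0.237 × 1.99×10^-7) = 7.09×10^8 J/(m²·K).
D = C / (ρ c_p) = 7.09×10^8 / (1020 × 3870) = 180 m.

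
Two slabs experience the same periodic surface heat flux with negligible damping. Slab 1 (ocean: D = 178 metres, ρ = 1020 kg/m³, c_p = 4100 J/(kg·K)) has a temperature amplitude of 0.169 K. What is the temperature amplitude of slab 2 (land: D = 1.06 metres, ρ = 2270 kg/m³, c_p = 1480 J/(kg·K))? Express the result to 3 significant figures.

35.3 K

C_ocean = 7.44×10^8 J/(m²·K); C_land = 3.56×10^6 J/(m²·K).
A ∝ 1/C ⇒ A_land = A_ocean × C_ocean/C_land = 0.169 × 209 = 35.3 K.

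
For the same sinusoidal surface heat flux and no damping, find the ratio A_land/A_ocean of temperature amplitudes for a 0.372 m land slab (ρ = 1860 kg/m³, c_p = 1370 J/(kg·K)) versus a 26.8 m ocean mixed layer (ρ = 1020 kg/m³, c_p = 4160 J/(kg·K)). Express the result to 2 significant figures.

120

C_ocean = 1020 × 4160 × 26.8 = 1.14×10^8 J/(m²·K).
C_land = 1860 × 1370 × 0.372 = 9.48×10^5 J/(m²·K).
Undamped amplitude ∝ 1/C, so A_land/A_ocean = C_ocean/C_land = 120.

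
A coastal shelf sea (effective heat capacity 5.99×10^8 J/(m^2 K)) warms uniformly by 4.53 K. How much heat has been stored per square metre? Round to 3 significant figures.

2.71×10^9

Areal heat capacity C = 5.99×10^8 J/(m^2 K) (given).
ΔQ = C ΔT = 5.99×10^8 × 4.53 = 2.71×10^9 J/m².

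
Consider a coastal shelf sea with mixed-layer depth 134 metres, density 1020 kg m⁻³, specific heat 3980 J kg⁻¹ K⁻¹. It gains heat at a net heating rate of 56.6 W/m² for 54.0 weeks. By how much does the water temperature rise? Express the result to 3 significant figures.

3.40 K

Areal heat capacity C = ρ c_p D = 1020 × 3980 × 134 = 5.44×10^8 J/(m²·K).
Net heat input Q = F Δt = 56.6 × (54.0 weeks × 6.048×10^5 s/week) = 1.85×10^9 J/m².
ΔT = Q / C = 1.85×10^9 / 5.44×10^8 = 3.40 K.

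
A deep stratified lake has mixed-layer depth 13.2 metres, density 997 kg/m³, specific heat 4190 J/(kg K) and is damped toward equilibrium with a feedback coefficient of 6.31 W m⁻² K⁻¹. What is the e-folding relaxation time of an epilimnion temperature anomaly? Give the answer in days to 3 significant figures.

Areal heat capacity C = ρ c_p D = 997 × 4190 × 13.2 = 5.51×10^7 J/(m^2 K).
Relaxation time τ = C / λ = 5.51×10^7 / 6.31 = 8.74×10^6 s.
In days: 8.74×10^6 s / (86400 s/day) = 101 days.

101 days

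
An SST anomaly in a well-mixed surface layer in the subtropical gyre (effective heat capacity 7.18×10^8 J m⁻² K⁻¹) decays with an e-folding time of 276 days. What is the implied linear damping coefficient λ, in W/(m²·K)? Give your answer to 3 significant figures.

30.1

Areal heat capacity C = 7.18×10^8 J m⁻² K⁻¹ (given).
τ = 276 days = 2.38×10^7 s.
λ = C / τ = 7.18×10^8 / 2.38×10^7 = 30.1 W/(m²·K).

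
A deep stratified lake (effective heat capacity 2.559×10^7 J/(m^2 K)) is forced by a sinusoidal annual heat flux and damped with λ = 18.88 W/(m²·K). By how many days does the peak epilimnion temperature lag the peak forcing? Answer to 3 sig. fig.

15.3 days

Areal heat capacity C = 2.559×10^7 J/(m^2 K) (given).
ω = 2π / 3.15×10^7 s = 1.99×10^-7 s⁻¹.
Phase lag φ = arctan(Cω/λ) = arctan(5.10/18.88) = 0.264 rad.
Time lag = φ / ω = 0.264 / 1.99×10^-7 = 1.32×10^6 s = 15.3 days.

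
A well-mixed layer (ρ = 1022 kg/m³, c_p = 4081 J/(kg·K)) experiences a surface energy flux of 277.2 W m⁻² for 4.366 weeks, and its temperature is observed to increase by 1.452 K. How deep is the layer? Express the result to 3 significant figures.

121 m

Heat input Q = F Δt = 277.2 × 2.64×10^6 s = 7.32×10^8 J/m².
Required areal heat capacity C = Q / ΔT = 5.04×10^8 J/(m²·K).
Depth D = C / (ρ c_p) = 5.04×10^8 / (1022 × 4081) = 121 m.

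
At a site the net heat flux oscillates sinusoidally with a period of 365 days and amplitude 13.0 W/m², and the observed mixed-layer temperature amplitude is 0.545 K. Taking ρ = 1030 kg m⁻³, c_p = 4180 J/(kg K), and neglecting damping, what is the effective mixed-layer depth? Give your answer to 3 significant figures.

27.8 m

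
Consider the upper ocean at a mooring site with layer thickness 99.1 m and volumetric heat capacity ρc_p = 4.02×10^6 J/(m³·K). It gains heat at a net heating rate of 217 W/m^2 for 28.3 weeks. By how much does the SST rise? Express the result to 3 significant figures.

Areal heat capacity C = ρc_p × D = 4.02×10^6 × 99.1 = 3.98×10^8 J m⁻² K⁻¹.
Net heat input Q = F Δt = 217 × (28.3 weeks × 6.048×10^5 s/week) = 3.71×10^9 J/m².
ΔT = Q / C = 3.71×10^9 / 3.98×10^8 = 9.32 K.

9.32 K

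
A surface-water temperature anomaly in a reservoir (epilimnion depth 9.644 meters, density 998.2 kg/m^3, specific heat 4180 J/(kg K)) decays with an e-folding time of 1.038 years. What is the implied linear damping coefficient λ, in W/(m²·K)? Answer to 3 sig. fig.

Areal heat capacity C = ρ c_p D = 998.2 × 4180 × 9.644 = 4.02×10^7 J m⁻² K⁻¹.
τ = 1.038 years = 3.28×10^7 s.
λ = C / τ = 4.02×10^7 / 3.28×10^7 = 1.23 W/(m²·K).

1.23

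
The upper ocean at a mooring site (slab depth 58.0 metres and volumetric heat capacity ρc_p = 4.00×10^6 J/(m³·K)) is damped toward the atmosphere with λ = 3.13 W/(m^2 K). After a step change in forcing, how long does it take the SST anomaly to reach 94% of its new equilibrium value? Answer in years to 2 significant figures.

6.6 years

Areal heat capacity C = ρc_p × D = 4.00×10^6 × 58.0 = 2.32×10^8 J m⁻² K⁻¹.
τ = C / λ = 2.32×10^8 / 3.13 = 7.41×10^7 s.
Fraction reached: 1 − e^(−t/τ) = 0.94 ⇒ t = −τ ln(1 − 0.94) = τ × 2.81.
t = 2.09×10^8 s = 6.61 years.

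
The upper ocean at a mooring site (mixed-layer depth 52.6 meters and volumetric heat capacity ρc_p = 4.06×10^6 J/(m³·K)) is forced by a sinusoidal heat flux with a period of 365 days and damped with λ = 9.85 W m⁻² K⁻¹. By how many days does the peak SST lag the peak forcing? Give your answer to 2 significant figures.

Areal heat capacity C = ρc_p × D = 4.06×10^6 × 52.6 = 2.14×10^8 J m⁻² K⁻¹.
ω = 2π / 3.15×10^7 s = 1.99×10^-7 s⁻¹.
Phase lag φ = arctan(Cω/λ) = arctan(42.5/9.85) = 1.34 rad.
Time lag = φ / ω = 1.34 / 1.99×10^-7 = 6.74×10^6 s = 78.0 days.

78 days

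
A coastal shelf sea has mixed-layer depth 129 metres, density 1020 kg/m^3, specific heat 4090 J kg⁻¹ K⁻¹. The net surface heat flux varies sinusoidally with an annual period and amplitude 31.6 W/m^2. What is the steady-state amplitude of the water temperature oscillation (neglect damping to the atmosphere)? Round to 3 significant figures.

0.295 K

Areal heat capacity C = ρ c_p D = 1020 × 4090 × 129 = 5.38×10^8 J m⁻² K⁻¹.
Angular frequency ω = 2π / T = 2π / 3.15×10^7 s = 1.99×10^-7 s⁻¹.
Cω = 5.38×10^8 × 1.99×10^-7 = 107 W/(m²·K).
Amplitude A = F₀ / (Cω) = 31.6 / 107 = 0.295 K.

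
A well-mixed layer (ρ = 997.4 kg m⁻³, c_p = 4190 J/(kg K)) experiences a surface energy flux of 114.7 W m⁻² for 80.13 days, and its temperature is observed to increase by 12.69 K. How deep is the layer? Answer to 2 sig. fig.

Heat input Q = F Δt = 114.7 × 6.92×10^6 s = 7.94×10^8 J/m².
Required areal heat capacity C = Q / ΔT = 6.26×10^7 J/(m²·K).
Depth D = C / (ρ c_p) = 6.26×10^7 / (997.4 × 4190) = 15.0 m.

15 m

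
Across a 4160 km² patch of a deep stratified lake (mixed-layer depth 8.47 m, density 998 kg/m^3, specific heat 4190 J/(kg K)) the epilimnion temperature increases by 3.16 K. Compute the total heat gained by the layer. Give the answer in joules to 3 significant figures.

4.66×10^17 J

Areal heat capacity C = ρ c_p D = 998 × 4190 × 8.47 = 3.54×10^7 J/(m^2 K).
Heat per unit area: q = C ΔT = 3.54×10^7 × 3.16 = 1.12×10^8 J/m².
Total heat: Q = q × A = 1.12×10^8 × (4160 × 10⁶ m²) = 4.66×10^17 J.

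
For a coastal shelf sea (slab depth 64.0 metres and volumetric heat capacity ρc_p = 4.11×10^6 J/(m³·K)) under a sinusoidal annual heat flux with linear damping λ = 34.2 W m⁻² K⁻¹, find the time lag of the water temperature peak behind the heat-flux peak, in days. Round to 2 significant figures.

Areal heat capacity C = ρc_p × D = 4.11×10^6 × 64.0 = 2.63×10^8 J/(m²·K).
ω = 2π / 3.15×10^7 s = 1.99×10^-7 s⁻¹.
Phase lag φ = arctan(Cω/λ) = arctan(52.4/34.2) = 0.993 rad.
Time lag = φ / ω = 0.993 / 1.99×10^-7 = 4.98×10^6 s = 57.7 days.

58 days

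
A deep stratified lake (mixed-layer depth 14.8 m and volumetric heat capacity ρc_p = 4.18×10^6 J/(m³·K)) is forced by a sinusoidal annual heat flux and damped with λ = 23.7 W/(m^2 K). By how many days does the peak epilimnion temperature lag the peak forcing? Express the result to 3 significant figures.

Areal heat capacity C = ρc_p × D = 4.18×10^6 × 14.8 = 6.19×10^7 J m⁻² K⁻¹.
ω = 2π / 3.15×10^7 s = 1.99×10^-7 s⁻¹.
Phase lag φ = arctan(Cω/λ) = arctan(12.3/23.7) = 0.480 rad.
Time lag = φ / ω = 0.480 / 1.99×10^-7 = 2.41×10^6 s = 27.9 days.

27.9 days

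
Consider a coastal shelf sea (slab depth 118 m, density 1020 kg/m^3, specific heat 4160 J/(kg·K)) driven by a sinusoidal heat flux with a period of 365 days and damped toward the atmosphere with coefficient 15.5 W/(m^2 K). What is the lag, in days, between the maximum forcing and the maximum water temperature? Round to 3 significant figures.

Areal heat capacity C = ρ c_p D = 1020 × 4160 × 118 = 5.01×10^8 J/(m^2 K).
ω = 2π / 3.15×10^7 s = 1.99×10^-7 s⁻¹.
Phase lag φ = arctan(Cω/λ) = arctan(99.8/15.5) = 1.42 rad.
Time lag = φ / ω = 1.42 / 1.99×10^-7 = 7.11×10^6 s = 82.3 days.

82.3 days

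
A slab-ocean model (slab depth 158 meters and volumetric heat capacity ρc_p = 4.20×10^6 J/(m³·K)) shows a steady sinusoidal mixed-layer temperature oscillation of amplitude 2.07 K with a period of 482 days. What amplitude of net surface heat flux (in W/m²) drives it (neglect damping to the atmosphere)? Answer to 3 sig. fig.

Areal heat capacity C = ρc_p × D = 4.20×10^6 × 158 = 6.64×10^8 J m⁻² K⁻¹.
ω = 2π / 4.16×10^7 s = 1.51×10^-7 s⁻¹.
Cω = 6.64×10^8 × 1.51×10^-7 = 100 W/(m²·K).
F₀ = A × Cω = 2.07 × 100 = 207 W/m².

207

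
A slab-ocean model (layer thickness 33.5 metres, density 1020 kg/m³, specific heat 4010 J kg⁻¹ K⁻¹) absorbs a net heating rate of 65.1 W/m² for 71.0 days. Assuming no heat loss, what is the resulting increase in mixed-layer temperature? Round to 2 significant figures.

2.9 K

Areal heat capacity C = ρ c_p D = 1020 × 4010 × 33.5 = 1.37×10^8 J/(m²·K).
Net heat input Q = F Δt = 65.1 × (71.0 days × 86400 s/day) = 3.99×10^8 J/m².
ΔT = Q / C = 3.99×10^8 / 1.37×10^8 = 2.91 K.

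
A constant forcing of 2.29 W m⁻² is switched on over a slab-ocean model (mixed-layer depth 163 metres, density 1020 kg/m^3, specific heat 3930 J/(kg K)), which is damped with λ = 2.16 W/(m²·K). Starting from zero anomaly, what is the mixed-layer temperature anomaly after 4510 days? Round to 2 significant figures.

Areal heat capacity C = ρ c_p D = 1020 × 3930 × 163 = 6.53×10^8 J/(m²·K).
τ = C / λ = 6.53×10^8 / 2.16 = 3.03×10^8 s.
Equilibrium anomaly ΔT_eq = F / λ = 2.29 / 2.16 = 1.06 K.
t = 4510 days = 3.90×10^8 s, so t/τ = 1.29.
ΔT(t) = ΔT_eq (1 − e^(−t/τ)) = 1.06 × (1 − e^−1.29) = 0.768 K.

0.77 K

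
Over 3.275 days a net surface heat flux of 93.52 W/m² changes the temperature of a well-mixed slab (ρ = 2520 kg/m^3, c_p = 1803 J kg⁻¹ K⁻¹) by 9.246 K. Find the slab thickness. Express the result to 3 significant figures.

0.630 m

Heat input Q = F Δt = 93.52 × 2.83×10^5 s = 2.65×10^7 J/m².
Required areal heat capacity C = Q / ΔT = 2.86×10^6 J/(m²·K).
Depth D = C / (ρ c_p) = 2.86×10^6 / (2520 × 1803) = 0.630 m.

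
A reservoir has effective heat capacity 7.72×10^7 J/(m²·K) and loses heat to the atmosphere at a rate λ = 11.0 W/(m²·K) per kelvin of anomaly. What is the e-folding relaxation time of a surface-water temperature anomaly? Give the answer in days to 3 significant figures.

81.2 days

Areal heat capacity C = 7.72×10^7 J/(m²·K) (given).
Relaxation time τ = C / λ = 7.72×10^7 / 11.0 = 7.02×10^6 s.
In days: 7.02×10^6 s / (86400 s/day) = 81.2 days.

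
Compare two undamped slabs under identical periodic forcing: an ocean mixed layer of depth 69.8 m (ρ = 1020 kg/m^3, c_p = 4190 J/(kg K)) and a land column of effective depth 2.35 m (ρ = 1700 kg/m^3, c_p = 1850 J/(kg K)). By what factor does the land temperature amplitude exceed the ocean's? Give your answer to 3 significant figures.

40.4

C_ocean = 1020 × 4190 × 69.8 = 2.98×10^8 J/(m²·K).
C_land = 1700 × 1850 × 2.35 = 7.39×10^6 J/(m²·K).
Undamped amplitude ∝ 1/C, so A_land/A_ocean = C_ocean/C_land = 40.4.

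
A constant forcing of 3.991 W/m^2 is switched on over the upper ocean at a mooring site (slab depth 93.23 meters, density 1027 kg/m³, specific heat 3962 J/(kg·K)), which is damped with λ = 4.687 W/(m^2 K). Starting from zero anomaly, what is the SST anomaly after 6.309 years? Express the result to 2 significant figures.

Areal heat capacity C = ρ c_p D = 1027 × 3962 × 93.23 = 3.79×10^8 J/(m^2 K).
τ = C / λ = 3.79×10^8 / 4.687 = 8.09×10^7 s.
Equilibrium anomaly ΔT_eq = F / λ = 3.991 / 4.687 = 0.852 K.
t = 6.309 years = 1.99×10^8 s, so t/τ = 2.46.
ΔT(t) = ΔT_eq (1 − e^(−t/τ)) = 0.852 × (1 − e^−2.46) = 0.779 K.

0.78 K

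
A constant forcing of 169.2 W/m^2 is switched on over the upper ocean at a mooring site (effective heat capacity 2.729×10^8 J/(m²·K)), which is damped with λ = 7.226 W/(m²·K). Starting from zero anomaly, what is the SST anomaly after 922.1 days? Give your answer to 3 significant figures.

20.6 K

Areal heat capacity C = 2.729×10^8 J/(m²·K) (given).
τ = C / λ = 2.73×10^8 / 7.226 = 3.78×10^7 s.
Equilibrium anomaly ΔT_eq = F / λ = 169.2 / 7.226 = 23.4 K.
t = 922.1 days = 7.97×10^7 s, so t/τ = 2.11.
ΔT(t) = ΔT_eq (1 − e^(−t/τ)) = 23.4 × (1 − e^−2.11) = 20.6 K.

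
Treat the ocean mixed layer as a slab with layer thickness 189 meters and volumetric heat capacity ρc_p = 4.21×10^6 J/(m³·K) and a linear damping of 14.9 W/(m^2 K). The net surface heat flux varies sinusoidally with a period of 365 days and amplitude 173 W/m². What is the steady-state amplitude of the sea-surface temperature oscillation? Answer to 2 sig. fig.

Areal heat capacity C = ρc_p × D = 4.21×10^6 × 189 = 7.96×10^8 J m⁻² K⁻¹.
Angular frequency ω = 2π / T = 2π / 3.15×10^7 s = 1.99×10^-7 s⁻¹.
√((Cω)² + λ²) = √((159)² + 14.9²) = 159 W/(m²·K).
Amplitude A = F₀ / √((Cω)²+λ²) = 173 / 159 = 1.09 K.

1.1 K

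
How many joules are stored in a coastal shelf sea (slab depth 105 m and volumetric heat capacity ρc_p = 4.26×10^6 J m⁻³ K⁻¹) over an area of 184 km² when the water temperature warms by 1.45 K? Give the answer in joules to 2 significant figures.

Areal heat capacity C = ρc_p × D = 4.26×10^6 × 105 = 4.47×10^8 J/(m^2 K).
Heat per unit area: q = C ΔT = 4.47×10^8 × 1.45 = 6.49×10^8 J/m².
Total heat: Q = q × A = 6.49×10^8 × (184 × 10⁶ m²) = 1.19×10^17 J.

1.2×10^17 J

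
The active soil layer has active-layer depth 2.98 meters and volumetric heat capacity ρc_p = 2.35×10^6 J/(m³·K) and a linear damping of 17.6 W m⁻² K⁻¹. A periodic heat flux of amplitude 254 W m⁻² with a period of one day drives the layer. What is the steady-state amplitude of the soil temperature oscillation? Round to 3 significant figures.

0.498 K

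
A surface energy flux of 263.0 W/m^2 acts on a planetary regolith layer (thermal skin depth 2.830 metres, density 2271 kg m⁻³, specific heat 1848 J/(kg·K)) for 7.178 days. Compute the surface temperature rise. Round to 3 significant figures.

13.7 K

Areal heat capacity C = ρ c_p D = 2271 × 1848 × 2.830 = 1.19×10^7 J/(m^2 K).
Net heat input Q = F Δt = 263.0 × (7.178 days × 86400 s/day) = 1.63×10^8 J/m².
ΔT = Q / C = 1.63×10^8 / 1.19×10^7 = 13.7 K.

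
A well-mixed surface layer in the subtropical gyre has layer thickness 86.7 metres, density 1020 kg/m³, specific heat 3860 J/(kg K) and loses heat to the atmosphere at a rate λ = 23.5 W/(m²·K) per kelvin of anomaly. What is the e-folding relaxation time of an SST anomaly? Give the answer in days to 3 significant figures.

Areal heat capacity C = ρ c_p D = 1020 × 3860 × 86.7 = 3.41×10^8 J m⁻² K⁻¹.
Relaxation time τ = C / λ = 3.41×10^8 / 23.5 = 1.45×10^7 s.
In days: 1.45×10^7 s / (86400 s/day) = 168 days.

168 days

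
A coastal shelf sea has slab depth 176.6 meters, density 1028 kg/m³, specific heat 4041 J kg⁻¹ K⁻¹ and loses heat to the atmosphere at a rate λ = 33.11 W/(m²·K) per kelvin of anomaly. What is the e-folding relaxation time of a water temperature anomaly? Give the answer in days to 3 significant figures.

Areal heat capacity C = ρ c_p D = 1028 × 4041 × 176.6 = 7.34×10^8 J m⁻² K⁻¹.
Relaxation time τ = C / λ = 7.34×10^8 / 33.11 = 2.22×10^7 s.
In days: 2.22×10^7 s / (86400 s/day) = 256 days.

256 days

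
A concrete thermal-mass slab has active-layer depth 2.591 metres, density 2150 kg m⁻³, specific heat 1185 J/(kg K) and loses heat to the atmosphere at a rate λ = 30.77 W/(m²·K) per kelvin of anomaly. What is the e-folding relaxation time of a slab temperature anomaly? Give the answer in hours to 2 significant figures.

Areal heat capacity C = ρ c_p D = 2150 × 1185 × 2.591 = 6.60×10^6 J m⁻² K⁻¹.
Relaxation time τ = C / λ = 6.60×10^6 / 30.77 = 2.15×10^5 s.
In hours: 2.15×10^5 s / (3600 s/hour) = 59.6 hours.

60 hours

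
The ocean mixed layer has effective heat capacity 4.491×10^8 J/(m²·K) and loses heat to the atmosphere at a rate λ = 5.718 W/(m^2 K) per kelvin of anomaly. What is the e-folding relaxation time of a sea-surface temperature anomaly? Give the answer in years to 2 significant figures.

Areal heat capacity C = 4.491×10^8 J/(m²·K) (given).
Relaxation time τ = C / λ = 4.49×10^8 / 5.718 = 7.85×10^7 s.
In years: 7.85×10^7 s / (3.156×10^7 s/year) = 2.49 years.

2.5 years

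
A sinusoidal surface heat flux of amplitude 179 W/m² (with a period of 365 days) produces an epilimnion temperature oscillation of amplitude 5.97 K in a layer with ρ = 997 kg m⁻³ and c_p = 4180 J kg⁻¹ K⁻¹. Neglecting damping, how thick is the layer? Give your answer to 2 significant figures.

ω = 2π / 3.15×10^7 s = 1.99×10^-7 s⁻¹.
Required C = F₀ / (A ω) = 179 / (5.97 × 1.99×10^-7) = 1.50×10^8 J/(m²·K).
D = C / (ρ c_p) = 1.50×10^8 / (997 × 4180) = 36.1 m.

36 m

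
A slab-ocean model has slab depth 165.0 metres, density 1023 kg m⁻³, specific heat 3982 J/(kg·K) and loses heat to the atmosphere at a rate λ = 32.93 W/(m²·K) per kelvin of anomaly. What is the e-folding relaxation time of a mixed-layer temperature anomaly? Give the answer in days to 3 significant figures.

236 days

Areal heat capacity C = ρ c_p D = 1023 × 3982 × 165.0 = 6.72×10^8 J/(m^2 K).
Relaxation time τ = C / λ = 6.72×10^8 / 32.93 = 2.04×10^7 s.
In days: 2.04×10^7 s / (86400 s/day) = 236 days.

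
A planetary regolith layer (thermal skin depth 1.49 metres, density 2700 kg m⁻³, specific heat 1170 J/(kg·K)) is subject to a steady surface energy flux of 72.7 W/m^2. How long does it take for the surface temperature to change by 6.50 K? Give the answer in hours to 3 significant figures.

117 hours

Areal heat capacity C = ρ c_p D = 2700 × 1170 × 1.49 = 4.71×10^6 J/(m²·K).
Time required: Δt = C ΔT / F = 4.71×10^6 × 6.50 / 72.7 = 4.21×10^5 s.
In hours: 4.21×10^5 s / (3600 s/hour) = 117 hours.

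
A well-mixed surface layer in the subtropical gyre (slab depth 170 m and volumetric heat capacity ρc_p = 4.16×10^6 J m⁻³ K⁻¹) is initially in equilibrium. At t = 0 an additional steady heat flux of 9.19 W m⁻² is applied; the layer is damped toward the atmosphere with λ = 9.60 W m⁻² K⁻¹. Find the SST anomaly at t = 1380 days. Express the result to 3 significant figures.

0.768 K

Areal heat capacity C = ρc_p × D = 4.16×10^6 × 170 = 7.07×10^8 J/(m^2 K).
τ = C / λ = 7.07×10^8 / 9.60 = 7.37×10^7 s.
Equilibrium anomaly ΔT_eq = F / λ = 9.19 / 9.60 = 0.957 K.
t = 1380 days = 1.19×10^8 s, so t/τ = 1.62.
ΔT(t) = ΔT_eq (1 − e^(−t/τ)) = 0.957 × (1 − e^−1.62) = 0.768 K.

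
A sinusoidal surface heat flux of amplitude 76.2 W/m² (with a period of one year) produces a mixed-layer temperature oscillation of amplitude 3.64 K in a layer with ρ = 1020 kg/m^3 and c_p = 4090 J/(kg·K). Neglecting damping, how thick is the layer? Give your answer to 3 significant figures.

25.2 m

ω = 2π / 3.15×10^7 s = 1.99×10^-7 s⁻¹.
Required C = F₀ / (A ω) = 76.2 / (3.64 × 1.99×10^-7) = 1.05×10^8 J/(m²·K).
D = C / (ρ c_p) = 1.05×10^8 / (1020 × 4090) = 25.2 m.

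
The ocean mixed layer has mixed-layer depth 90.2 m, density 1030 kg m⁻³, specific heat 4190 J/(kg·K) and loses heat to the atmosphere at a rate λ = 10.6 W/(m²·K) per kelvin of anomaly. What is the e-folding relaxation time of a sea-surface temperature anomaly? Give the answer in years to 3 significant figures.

Areal heat capacity C = ρ c_p D = 1030 × 4190 × 90.2 = 3.89×10^8 J/(m^2 K).
Relaxation time τ = C / λ = 3.89×10^8 / 10.6 = 3.67×10^7 s.
In years: 3.67×10^7 s / (3.156×10^7 s/year) = 1.16 years.

1.16 years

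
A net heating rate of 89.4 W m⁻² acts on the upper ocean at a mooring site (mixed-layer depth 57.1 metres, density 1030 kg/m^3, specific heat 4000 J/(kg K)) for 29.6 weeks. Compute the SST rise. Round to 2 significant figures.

6.8 K

Areal heat capacity C = ρ c_p D = 1030 × 4000 × 57.1 = 2.35×10^8 J m⁻² K⁻¹.
Net heat input Q = F Δt = 89.4 × (29.6 weeks × 6.048×10^5 s/week) = 1.60×10^9 J/m².
ΔT = Q / C = 1.60×10^9 / 2.35×10^8 = 6.80 K.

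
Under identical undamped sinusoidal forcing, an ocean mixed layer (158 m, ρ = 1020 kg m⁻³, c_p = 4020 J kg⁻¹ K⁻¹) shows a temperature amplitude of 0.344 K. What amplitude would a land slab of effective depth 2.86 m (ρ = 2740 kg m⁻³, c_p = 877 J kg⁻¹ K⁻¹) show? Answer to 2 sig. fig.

32 K

C_ocean = 6.48×10^8 J/(m²·K); C_land = 6.87×10^6 J/(m²·K).
A ∝ 1/C ⇒ A_land = A_ocean × C_ocean/C_land = 0.344 × 94.3 = 32.4 K.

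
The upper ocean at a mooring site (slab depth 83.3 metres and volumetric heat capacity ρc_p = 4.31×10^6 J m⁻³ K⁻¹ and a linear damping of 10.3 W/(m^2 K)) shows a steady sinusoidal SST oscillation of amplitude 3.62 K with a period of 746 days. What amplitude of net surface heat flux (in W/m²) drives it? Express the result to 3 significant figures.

Areal heat capacity C = ρc_p × D = 4.31×10^6 × 83.3 = 3.59×10^8 J/(m^2 K).
ω = 2π / 6.45×10^7 s = 9.75×10^-8 s⁻¹.
√((Cω)² + λ²) = √((35.0)² + 10.3²) = 36.5 W/(m²·K).
F₀ = A × √((Cω)²+λ²) = 3.62 × 36.5 = 132 W/m².

132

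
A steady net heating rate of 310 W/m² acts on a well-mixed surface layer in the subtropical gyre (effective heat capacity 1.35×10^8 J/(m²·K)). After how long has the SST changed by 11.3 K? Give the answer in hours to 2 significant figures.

Areal heat capacity C = 1.35×10^8 J/(m²·K) (given).
Time required: Δt = C ΔT / F = 1.35×10^8 × 11.3 / 310 = 4.92×10^6 s.
In hours: 4.92×10^6 s / (3600 s/hour) = 1370 hours.

1400 hours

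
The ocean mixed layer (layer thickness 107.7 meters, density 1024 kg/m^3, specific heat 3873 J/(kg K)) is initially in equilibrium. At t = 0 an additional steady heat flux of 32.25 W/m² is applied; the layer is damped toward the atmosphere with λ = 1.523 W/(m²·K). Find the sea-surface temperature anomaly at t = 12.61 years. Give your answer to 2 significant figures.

16 K

Areal heat capacity C = ρ c_p D = 1024 × 3873 × 107.7 = 4.27×10^8 J/(m^2 K).
τ = C / λ = 4.27×10^8 / 1.523 = 2.80×10^8 s.
Equilibrium anomaly ΔT_eq = F / λ = 32.25 / 1.523 = 21.2 K.
t = 12.61 years = 3.98×10^8 s, so t/τ = 1.42.
ΔT(t) = ΔT_eq (1 − e^(−t/τ)) = 21.2 × (1 − e^−1.42) = 16.1 K.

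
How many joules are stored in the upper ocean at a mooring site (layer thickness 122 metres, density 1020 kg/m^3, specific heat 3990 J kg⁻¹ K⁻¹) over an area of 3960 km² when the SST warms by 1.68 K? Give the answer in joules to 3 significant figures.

Areal heat capacity C = ρ c_p D = 1020 × 3990 × 122 = 4.97×10^8 J m⁻² K⁻¹.
Heat per unit area: q = C ΔT = 4.97×10^8 × 1.68 = 8.34×10^8 J/m².
Total heat: Q = q × A = 8.34×10^8 × (3960 × 10⁶ m²) = 3.30×10^18 J.

3.30×10^18 J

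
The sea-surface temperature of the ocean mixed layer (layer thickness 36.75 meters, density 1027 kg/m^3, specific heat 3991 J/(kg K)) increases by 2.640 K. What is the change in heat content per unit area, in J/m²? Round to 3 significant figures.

3.98×10^8

Areal heat capacity C = ρ c_p D = 1027 × 3991 × 36.75 = 1.51×10^8 J/(m²·K).
ΔQ = C ΔT = 1.51×10^8 × 2.640 = 3.98×10^8 J/m².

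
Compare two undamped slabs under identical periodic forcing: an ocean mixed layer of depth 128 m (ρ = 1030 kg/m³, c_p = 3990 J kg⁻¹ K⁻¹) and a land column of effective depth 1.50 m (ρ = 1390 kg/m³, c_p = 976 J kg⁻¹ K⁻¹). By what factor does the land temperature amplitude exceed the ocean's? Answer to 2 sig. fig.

260

C_ocean = 1030 × 3990 × 128 = 5.26×10^8 J/(m²·K).
C_land = 1390 × 976 × 1.50 = 2.03×10^6 J/(m²·K).
Undamped amplitude ∝ 1/C, so A_land/A_ocean = C_ocean/C_land = 259.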